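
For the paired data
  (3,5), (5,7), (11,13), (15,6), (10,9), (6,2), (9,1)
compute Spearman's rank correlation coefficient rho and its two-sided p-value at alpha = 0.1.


Step 1: Rank x and y separately (midranks; no ties here).
rank(x): 3->1, 5->2, 11->6, 15->7, 10->5, 6->3, 9->4
rank(y): 5->3, 7->5, 13->7, 6->4, 9->6, 2->2, 1->1
Step 2: d_i = R_x(i) - R_y(i); compute d_i^2.
  (1-3)^2=4, (2-5)^2=9, (6-7)^2=1, (7-4)^2=9, (5-6)^2=1, (3-2)^2=1, (4-1)^2=9
sum(d^2) = 34.
Step 3: rho = 1 - 6*34 / (7*(7^2 - 1)) = 1 - 204/336 = 0.392857.
Step 4: Under H0, t = rho * sqrt((n-2)/(1-rho^2)) = 0.9553 ~ t(5).
Step 5: Two-sided p-value from the t-distribution with 5 df = 0.383317.
Step 6: alpha = 0.1. fail to reject H0.

rho = 0.3929, p = 0.383317, fail to reject H0 at alpha = 0.1.


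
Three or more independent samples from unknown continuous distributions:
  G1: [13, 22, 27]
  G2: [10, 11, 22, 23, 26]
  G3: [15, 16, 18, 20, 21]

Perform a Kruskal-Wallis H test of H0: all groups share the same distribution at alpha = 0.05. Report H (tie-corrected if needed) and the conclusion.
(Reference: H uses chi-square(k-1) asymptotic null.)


Step 1: Combine all N = 13 observations and assign midranks.
sorted (value, group, rank): (10,G2,1), (11,G2,2), (13,G1,3), (15,G3,4), (16,G3,5), (18,G3,6), (20,G3,7), (21,G3,8), (22,G1,9.5), (22,G2,9.5), (23,G2,11), (26,G2,12), (27,G1,13)
Step 2: Sum ranks within each group.
R_1 = 25.5 (n_1 = 3)
R_2 = 35.5 (n_2 = 5)
R_3 = 30 (n_3 = 5)
Step 3: H = 12/(N(N+1)) * sum(R_i^2/n_i) - 3(N+1)
     = 12/(13*14) * (25.5^2/3 + 35.5^2/5 + 30^2/5) - 3*14
     = 0.065934 * 648.8 - 42
     = 0.778022.
Step 4: Ties present; correction factor C = 1 - 6/(13^3 - 13) = 0.997253. Corrected H = 0.778022 / 0.997253 = 0.780165.
Step 5: Under H0, H ~ chi^2(2); p-value = 0.677001.
Step 6: alpha = 0.05. fail to reject H0.

H = 0.7802, df = 2, p = 0.677001, fail to reject H0.


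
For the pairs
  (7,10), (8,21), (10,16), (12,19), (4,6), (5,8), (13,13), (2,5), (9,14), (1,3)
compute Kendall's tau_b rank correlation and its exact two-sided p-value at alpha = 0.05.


Step 1: Enumerate the 45 unordered pairs (i,j) with i<j and classify each by sign(x_j-x_i) * sign(y_j-y_i).
  (1,2):dx=+1,dy=+11->C; (1,3):dx=+3,dy=+6->C; (1,4):dx=+5,dy=+9->C; (1,5):dx=-3,dy=-4->C
  (1,6):dx=-2,dy=-2->C; (1,7):dx=+6,dy=+3->C; (1,8):dx=-5,dy=-5->C; (1,9):dx=+2,dy=+4->C
  (1,10):dx=-6,dy=-7->C; (2,3):dx=+2,dy=-5->D; (2,4):dx=+4,dy=-2->D; (2,5):dx=-4,dy=-15->C
  (2,6):dx=-3,dy=-13->C; (2,7):dx=+5,dy=-8->D; (2,8):dx=-6,dy=-16->C; (2,9):dx=+1,dy=-7->D
  (2,10):dx=-7,dy=-18->C; (3,4):dx=+2,dy=+3->C; (3,5):dx=-6,dy=-10->C; (3,6):dx=-5,dy=-8->C
  (3,7):dx=+3,dy=-3->D; (3,8):dx=-8,dy=-11->C; (3,9):dx=-1,dy=-2->C; (3,10):dx=-9,dy=-13->C
  (4,5):dx=-8,dy=-13->C; (4,6):dx=-7,dy=-11->C; (4,7):dx=+1,dy=-6->D; (4,8):dx=-10,dy=-14->C
  (4,9):dx=-3,dy=-5->C; (4,10):dx=-11,dy=-16->C; (5,6):dx=+1,dy=+2->C; (5,7):dx=+9,dy=+7->C
  (5,8):dx=-2,dy=-1->C; (5,9):dx=+5,dy=+8->C; (5,10):dx=-3,dy=-3->C; (6,7):dx=+8,dy=+5->C
  (6,8):dx=-3,dy=-3->C; (6,9):dx=+4,dy=+6->C; (6,10):dx=-4,dy=-5->C; (7,8):dx=-11,dy=-8->C
  (7,9):dx=-4,dy=+1->D; (7,10):dx=-12,dy=-10->C; (8,9):dx=+7,dy=+9->C; (8,10):dx=-1,dy=-2->C
  (9,10):dx=-8,dy=-11->C
Step 2: C = 38, D = 7, total pairs = 45.
Step 3: tau = (C - D)/(n(n-1)/2) = (38 - 7)/45 = 0.688889.
Step 4: Exact two-sided p-value (enumerate n! = 3628800 permutations of y under H0): p = 0.004687.
Step 5: alpha = 0.05. reject H0.

tau_b = 0.6889 (C=38, D=7), p = 0.004687, reject H0.


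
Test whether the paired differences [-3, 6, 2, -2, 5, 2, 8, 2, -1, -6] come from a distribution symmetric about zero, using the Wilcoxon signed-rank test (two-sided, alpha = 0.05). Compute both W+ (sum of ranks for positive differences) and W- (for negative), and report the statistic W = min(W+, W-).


Step 1: Drop any zero differences (none here) and take |d_i|.
|d| = [3, 6, 2, 2, 5, 2, 8, 2, 1, 6]
Step 2: Midrank |d_i| (ties get averaged ranks).
ranks: |3|->6, |6|->8.5, |2|->3.5, |2|->3.5, |5|->7, |2|->3.5, |8|->10, |2|->3.5, |1|->1, |6|->8.5
Step 3: Attach original signs; sum ranks with positive sign and with negative sign.
W+ = 8.5 + 3.5 + 7 + 3.5 + 10 + 3.5 = 36
W- = 6 + 3.5 + 1 + 8.5 = 19
(Check: W+ + W- = 55 should equal n(n+1)/2 = 55.)
Step 4: Test statistic W = min(W+, W-) = 19.
Step 5: Ties in |d|, so use the tie-corrected normal approximation.
        E[W] = n(n+1)/4 = 10*11/4 = 27.5.
        Tie groups: |d|=2 (t=4), |d|=6 (t=2); sum(t^3 - t) = 66.
        Var[W] = n(n+1)(2n+1)/24 - sum(t^3-t)/48 = 2310/24 - 66/48 = 94.875.
        z = (W - E[W]) / sqrt(Var[W]) = (19 - 27.5) / 9.7404 = -0.8727.
        Two-sided p = 2*Phi(z) = 0.382851.
Step 6: alpha = 0.05. fail to reject H0.

W+ = 36, W- = 19, W = min = 19, p = 0.382851, fail to reject H0.


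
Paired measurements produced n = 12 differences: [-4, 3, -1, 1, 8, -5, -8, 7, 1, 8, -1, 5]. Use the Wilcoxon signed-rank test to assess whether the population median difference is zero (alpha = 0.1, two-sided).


Step 1: Drop any zero differences (none here) and take |d_i|.
|d| = [4, 3, 1, 1, 8, 5, 8, 7, 1, 8, 1, 5]
Step 2: Midrank |d_i| (ties get averaged ranks).
ranks: |4|->6, |3|->5, |1|->2.5, |1|->2.5, |8|->11, |5|->7.5, |8|->11, |7|->9, |1|->2.5, |8|->11, |1|->2.5, |5|->7.5
Step 3: Attach original signs; sum ranks with positive sign and with negative sign.
W+ = 5 + 2.5 + 11 + 9 + 2.5 + 11 + 7.5 = 48.5
W- = 6 + 2.5 + 7.5 + 11 + 2.5 = 29.5
(Check: W+ + W- = 78 should equal n(n+1)/2 = 78.)
Step 4: Test statistic W = min(W+, W-) = 29.5.
Step 5: Ties in |d|, so use the tie-corrected normal approximation.
        E[W] = n(n+1)/4 = 12*13/4 = 39.
        Tie groups: |d|=1 (t=4), |d|=5 (t=2), |d|=8 (t=3); sum(t^3 - t) = 90.
        Var[W] = n(n+1)(2n+1)/24 - sum(t^3-t)/48 = 3900/24 - 90/48 = 160.625.
        z = (W - E[W]) / sqrt(Var[W]) = (29.5 - 39) / 12.6738 = -0.7496.
        Two-sided p = 2*Phi(z) = 0.453509.
Step 6: alpha = 0.1. fail to reject H0.

W+ = 48.5, W- = 29.5, W = min = 29.5, p = 0.453509, fail to reject H0.


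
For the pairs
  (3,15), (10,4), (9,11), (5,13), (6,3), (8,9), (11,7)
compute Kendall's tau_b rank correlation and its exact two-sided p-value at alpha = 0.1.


Step 1: Enumerate the 21 unordered pairs (i,j) with i<j and classify each by sign(x_j-x_i) * sign(y_j-y_i).
  (1,2):dx=+7,dy=-11->D; (1,3):dx=+6,dy=-4->D; (1,4):dx=+2,dy=-2->D; (1,5):dx=+3,dy=-12->D
  (1,6):dx=+5,dy=-6->D; (1,7):dx=+8,dy=-8->D; (2,3):dx=-1,dy=+7->D; (2,4):dx=-5,dy=+9->D
  (2,5):dx=-4,dy=-1->C; (2,6):dx=-2,dy=+5->D; (2,7):dx=+1,dy=+3->C; (3,4):dx=-4,dy=+2->D
  (3,5):dx=-3,dy=-8->C; (3,6):dx=-1,dy=-2->C; (3,7):dx=+2,dy=-4->D; (4,5):dx=+1,dy=-10->D
  (4,6):dx=+3,dy=-4->D; (4,7):dx=+6,dy=-6->D; (5,6):dx=+2,dy=+6->C; (5,7):dx=+5,dy=+4->C
  (6,7):dx=+3,dy=-2->D
Step 2: C = 6, D = 15, total pairs = 21.
Step 3: tau = (C - D)/(n(n-1)/2) = (6 - 15)/21 = -0.428571.
Step 4: Exact two-sided p-value (enumerate n! = 5040 permutations of y under H0): p = 0.238889.
Step 5: alpha = 0.1. fail to reject H0.

tau_b = -0.4286 (C=6, D=15), p = 0.238889, fail to reject H0.


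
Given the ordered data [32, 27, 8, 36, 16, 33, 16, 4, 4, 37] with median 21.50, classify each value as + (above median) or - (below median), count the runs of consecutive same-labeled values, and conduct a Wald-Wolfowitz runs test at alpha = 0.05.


Step 1: Compute median = 21.50; label A = above, B = below.
Labels in order: AABABABBBA  (n_A = 5, n_B = 5)
Step 2: Count runs R = 7.
Step 3: Under H0 (random ordering), E[R] = 2*n_A*n_B/(n_A+n_B) + 1 = 2*5*5/10 + 1 = 6.0000.
        Var[R] = 2*n_A*n_B*(2*n_A*n_B - n_A - n_B) / ((n_A+n_B)^2 * (n_A+n_B-1)) = 2000/900 = 2.2222.
        SD[R] = 1.4907.
Step 4: Continuity-corrected z = (R - 0.5 - E[R]) / SD[R] = (7 - 0.5 - 6.0000) / 1.4907 = 0.3354.
Step 5: Two-sided p-value via normal approximation = 2*(1 - Phi(|z|)) = 0.737316.
Step 6: alpha = 0.05. fail to reject H0.

R = 7, z = 0.3354, p = 0.737316, fail to reject H0.


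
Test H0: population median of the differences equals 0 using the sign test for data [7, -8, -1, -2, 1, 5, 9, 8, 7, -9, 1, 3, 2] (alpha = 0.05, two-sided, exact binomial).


Step 1: Discard zero differences. Original n = 13; n_eff = number of nonzero differences = 13.
Nonzero differences (with sign): +7, -8, -1, -2, +1, +5, +9, +8, +7, -9, +1, +3, +2
Step 2: Count signs: positive = 9, negative = 4.
Step 3: Under H0: P(positive) = 0.5, so the number of positives S ~ Bin(13, 0.5).
Step 4: Two-sided exact p-value = sum of Bin(13,0.5) probabilities at or below the observed probability = 0.266846.
Step 5: alpha = 0.05. fail to reject H0.

n_eff = 13, pos = 9, neg = 4, p = 0.266846, fail to reject H0.


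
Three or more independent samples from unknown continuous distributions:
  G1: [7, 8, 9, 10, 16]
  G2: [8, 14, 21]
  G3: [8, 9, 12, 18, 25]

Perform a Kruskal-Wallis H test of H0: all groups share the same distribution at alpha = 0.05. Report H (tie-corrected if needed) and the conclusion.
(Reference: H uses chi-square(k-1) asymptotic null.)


Step 1: Combine all N = 13 observations and assign midranks.
sorted (value, group, rank): (7,G1,1), (8,G1,3), (8,G2,3), (8,G3,3), (9,G1,5.5), (9,G3,5.5), (10,G1,7), (12,G3,8), (14,G2,9), (16,G1,10), (18,G3,11), (21,G2,12), (25,G3,13)
Step 2: Sum ranks within each group.
R_1 = 26.5 (n_1 = 5)
R_2 = 24 (n_2 = 3)
R_3 = 40.5 (n_3 = 5)
Step 3: H = 12/(N(N+1)) * sum(R_i^2/n_i) - 3(N+1)
     = 12/(13*14) * (26.5^2/5 + 24^2/3 + 40.5^2/5) - 3*14
     = 0.065934 * 660.5 - 42
     = 1.549451.
Step 4: Ties present; correction factor C = 1 - 30/(13^3 - 13) = 0.986264. Corrected H = 1.549451 / 0.986264 = 1.571031.
Step 5: Under H0, H ~ chi^2(2); p-value = 0.455885.
Step 6: alpha = 0.05. fail to reject H0.

H = 1.5710, df = 2, p = 0.455885, fail to reject H0.


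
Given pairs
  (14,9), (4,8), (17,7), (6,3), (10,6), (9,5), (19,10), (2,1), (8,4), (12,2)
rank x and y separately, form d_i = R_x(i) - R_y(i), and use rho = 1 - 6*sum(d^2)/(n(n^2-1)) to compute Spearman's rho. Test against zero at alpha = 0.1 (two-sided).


Step 1: Rank x and y separately (midranks; no ties here).
rank(x): 14->8, 4->2, 17->9, 6->3, 10->6, 9->5, 19->10, 2->1, 8->4, 12->7
rank(y): 9->9, 8->8, 7->7, 3->3, 6->6, 5->5, 10->10, 1->1, 4->4, 2->2
Step 2: d_i = R_x(i) - R_y(i); compute d_i^2.
  (8-9)^2=1, (2-8)^2=36, (9-7)^2=4, (3-3)^2=0, (6-6)^2=0, (5-5)^2=0, (10-10)^2=0, (1-1)^2=0, (4-4)^2=0, (7-2)^2=25
sum(d^2) = 66.
Step 3: rho = 1 - 6*66 / (10*(10^2 - 1)) = 1 - 396/990 = 0.600000.
Step 4: Under H0, t = rho * sqrt((n-2)/(1-rho^2)) = 2.1213 ~ t(8).
Step 5: Two-sided p-value from the t-distribution with 8 df = 0.066688.
Step 6: alpha = 0.1. reject H0.

rho = 0.6000, p = 0.066688, reject H0 at alpha = 0.1.


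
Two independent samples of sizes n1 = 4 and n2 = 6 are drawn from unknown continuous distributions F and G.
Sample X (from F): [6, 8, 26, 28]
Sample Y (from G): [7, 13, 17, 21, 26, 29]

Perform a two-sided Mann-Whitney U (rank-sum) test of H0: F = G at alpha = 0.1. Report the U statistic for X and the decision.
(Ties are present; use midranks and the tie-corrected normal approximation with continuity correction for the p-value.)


Step 1: Combine and sort all 10 observations; assign midranks.
sorted (value, group): (6,X), (7,Y), (8,X), (13,Y), (17,Y), (21,Y), (26,X), (26,Y), (28,X), (29,Y)
ranks: 6->1, 7->2, 8->3, 13->4, 17->5, 21->6, 26->7.5, 26->7.5, 28->9, 29->10
Step 2: Rank sum for X: R1 = 1 + 3 + 7.5 + 9 = 20.5.
Step 3: U_X = R1 - n1(n1+1)/2 = 20.5 - 4*5/2 = 20.5 - 10 = 10.5.
       U_Y = n1*n2 - U_X = 24 - 10.5 = 13.5.
Step 4: Ties are present, so use the tie-corrected normal approximation (with continuity correction) for the p-value.
Step 5: p-value = 0.830664; compare to alpha = 0.1. fail to reject H0.

U_X = 10.5, p = 0.830664, fail to reject H0 at alpha = 0.1.


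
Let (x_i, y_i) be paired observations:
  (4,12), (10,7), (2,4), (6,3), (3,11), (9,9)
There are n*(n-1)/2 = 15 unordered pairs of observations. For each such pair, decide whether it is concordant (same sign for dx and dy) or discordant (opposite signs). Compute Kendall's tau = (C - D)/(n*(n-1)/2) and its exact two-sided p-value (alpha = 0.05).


Step 1: Enumerate the 15 unordered pairs (i,j) with i<j and classify each by sign(x_j-x_i) * sign(y_j-y_i).
  (1,2):dx=+6,dy=-5->D; (1,3):dx=-2,dy=-8->C; (1,4):dx=+2,dy=-9->D; (1,5):dx=-1,dy=-1->C
  (1,6):dx=+5,dy=-3->D; (2,3):dx=-8,dy=-3->C; (2,4):dx=-4,dy=-4->C; (2,5):dx=-7,dy=+4->D
  (2,6):dx=-1,dy=+2->D; (3,4):dx=+4,dy=-1->D; (3,5):dx=+1,dy=+7->C; (3,6):dx=+7,dy=+5->C
  (4,5):dx=-3,dy=+8->D; (4,6):dx=+3,dy=+6->C; (5,6):dx=+6,dy=-2->D
Step 2: C = 7, D = 8, total pairs = 15.
Step 3: tau = (C - D)/(n(n-1)/2) = (7 - 8)/15 = -0.066667.
Step 4: Exact two-sided p-value (enumerate n! = 720 permutations of y under H0): p = 1.000000.
Step 5: alpha = 0.05. fail to reject H0.

tau_b = -0.0667 (C=7, D=8), p = 1.000000, fail to reject H0.


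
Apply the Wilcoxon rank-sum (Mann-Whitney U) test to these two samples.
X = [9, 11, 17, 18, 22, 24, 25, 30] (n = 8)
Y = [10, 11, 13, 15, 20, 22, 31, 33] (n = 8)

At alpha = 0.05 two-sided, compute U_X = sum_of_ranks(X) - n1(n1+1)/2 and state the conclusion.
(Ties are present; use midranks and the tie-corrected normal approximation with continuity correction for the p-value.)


Step 1: Combine and sort all 16 observations; assign midranks.
sorted (value, group): (9,X), (10,Y), (11,X), (11,Y), (13,Y), (15,Y), (17,X), (18,X), (20,Y), (22,X), (22,Y), (24,X), (25,X), (30,X), (31,Y), (33,Y)
ranks: 9->1, 10->2, 11->3.5, 11->3.5, 13->5, 15->6, 17->7, 18->8, 20->9, 22->10.5, 22->10.5, 24->12, 25->13, 30->14, 31->15, 33->16
Step 2: Rank sum for X: R1 = 1 + 3.5 + 7 + 8 + 10.5 + 12 + 13 + 14 = 69.
Step 3: U_X = R1 - n1(n1+1)/2 = 69 - 8*9/2 = 69 - 36 = 33.
       U_Y = n1*n2 - U_X = 64 - 33 = 31.
Step 4: Ties are present, so use the tie-corrected normal approximation (with continuity correction) for the p-value.
Step 5: p-value = 0.958060; compare to alpha = 0.05. fail to reject H0.

U_X = 33, p = 0.958060, fail to reject H0 at alpha = 0.05.


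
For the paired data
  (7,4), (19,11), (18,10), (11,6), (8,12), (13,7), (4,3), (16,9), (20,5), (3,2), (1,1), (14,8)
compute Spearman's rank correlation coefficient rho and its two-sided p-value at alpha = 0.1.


Step 1: Rank x and y separately (midranks; no ties here).
rank(x): 7->4, 19->11, 18->10, 11->6, 8->5, 13->7, 4->3, 16->9, 20->12, 3->2, 1->1, 14->8
rank(y): 4->4, 11->11, 10->10, 6->6, 12->12, 7->7, 3->3, 9->9, 5->5, 2->2, 1->1, 8->8
Step 2: d_i = R_x(i) - R_y(i); compute d_i^2.
  (4-4)^2=0, (11-11)^2=0, (10-10)^2=0, (6-6)^2=0, (5-12)^2=49, (7-7)^2=0, (3-3)^2=0, (9-9)^2=0, (12-5)^2=49, (2-2)^2=0, (1-1)^2=0, (8-8)^2=0
sum(d^2) = 98.
Step 3: rho = 1 - 6*98 / (12*(12^2 - 1)) = 1 - 588/1716 = 0.657343.
Step 4: Under H0, t = rho * sqrt((n-2)/(1-rho^2)) = 2.7584 ~ t(10).
Step 5: Two-sided p-value from the t-distribution with 10 df = 0.020185.
Step 6: alpha = 0.1. reject H0.

rho = 0.6573, p = 0.020185, reject H0 at alpha = 0.1.


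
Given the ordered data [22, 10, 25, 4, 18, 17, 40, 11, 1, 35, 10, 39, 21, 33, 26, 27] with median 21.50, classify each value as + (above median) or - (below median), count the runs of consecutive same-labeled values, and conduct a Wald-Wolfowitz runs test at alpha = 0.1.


Step 1: Compute median = 21.50; label A = above, B = below.
Labels in order: ABABBBABBABABAAA  (n_A = 8, n_B = 8)
Step 2: Count runs R = 11.
Step 3: Under H0 (random ordering), E[R] = 2*n_A*n_B/(n_A+n_B) + 1 = 2*8*8/16 + 1 = 9.0000.
        Var[R] = 2*n_A*n_B*(2*n_A*n_B - n_A - n_B) / ((n_A+n_B)^2 * (n_A+n_B-1)) = 14336/3840 = 3.7333.
        SD[R] = 1.9322.
Step 4: Continuity-corrected z = (R - 0.5 - E[R]) / SD[R] = (11 - 0.5 - 9.0000) / 1.9322 = 0.7763.
Step 5: Two-sided p-value via normal approximation = 2*(1 - Phi(|z|)) = 0.437558.
Step 6: alpha = 0.1. fail to reject H0.

R = 11, z = 0.7763, p = 0.437558, fail to reject H0.


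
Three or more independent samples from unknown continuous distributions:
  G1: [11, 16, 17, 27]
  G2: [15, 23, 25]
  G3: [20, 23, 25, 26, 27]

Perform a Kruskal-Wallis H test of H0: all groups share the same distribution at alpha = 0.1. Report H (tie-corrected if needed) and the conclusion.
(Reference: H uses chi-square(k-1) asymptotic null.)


Step 1: Combine all N = 12 observations and assign midranks.
sorted (value, group, rank): (11,G1,1), (15,G2,2), (16,G1,3), (17,G1,4), (20,G3,5), (23,G2,6.5), (23,G3,6.5), (25,G2,8.5), (25,G3,8.5), (26,G3,10), (27,G1,11.5), (27,G3,11.5)
Step 2: Sum ranks within each group.
R_1 = 19.5 (n_1 = 4)
R_2 = 17 (n_2 = 3)
R_3 = 41.5 (n_3 = 5)
Step 3: H = 12/(N(N+1)) * sum(R_i^2/n_i) - 3(N+1)
     = 12/(12*13) * (19.5^2/4 + 17^2/3 + 41.5^2/5) - 3*13
     = 0.076923 * 535.846 - 39
     = 2.218910.
Step 4: Ties present; correction factor C = 1 - 18/(12^3 - 12) = 0.989510. Corrected H = 2.218910 / 0.989510 = 2.242432.
Step 5: Under H0, H ~ chi^2(2); p-value = 0.325883.
Step 6: alpha = 0.1. fail to reject H0.

H = 2.2424, df = 2, p = 0.325883, fail to reject H0.


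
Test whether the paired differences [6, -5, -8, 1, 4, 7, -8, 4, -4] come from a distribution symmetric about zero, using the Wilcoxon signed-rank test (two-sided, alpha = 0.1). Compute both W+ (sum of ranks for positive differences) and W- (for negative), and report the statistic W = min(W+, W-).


Step 1: Drop any zero differences (none here) and take |d_i|.
|d| = [6, 5, 8, 1, 4, 7, 8, 4, 4]
Step 2: Midrank |d_i| (ties get averaged ranks).
ranks: |6|->6, |5|->5, |8|->8.5, |1|->1, |4|->3, |7|->7, |8|->8.5, |4|->3, |4|->3
Step 3: Attach original signs; sum ranks with positive sign and with negative sign.
W+ = 6 + 1 + 3 + 7 + 3 = 20
W- = 5 + 8.5 + 8.5 + 3 = 25
(Check: W+ + W- = 45 should equal n(n+1)/2 = 45.)
Step 4: Test statistic W = min(W+, W-) = 20.
Step 5: Ties in |d|, so use the tie-corrected normal approximation.
        E[W] = n(n+1)/4 = 9*10/4 = 22.5.
        Tie groups: |d|=4 (t=3), |d|=8 (t=2); sum(t^3 - t) = 30.
        Var[W] = n(n+1)(2n+1)/24 - sum(t^3-t)/48 = 1710/24 - 30/48 = 70.625.
        z = (W - E[W]) / sqrt(Var[W]) = (20 - 22.5) / 8.4039 = -0.2975.
        Two-sided p = 2*Phi(z) = 0.766099.
Step 6: alpha = 0.1. fail to reject H0.

W+ = 20, W- = 25, W = min = 20, p = 0.766099, fail to reject H0.


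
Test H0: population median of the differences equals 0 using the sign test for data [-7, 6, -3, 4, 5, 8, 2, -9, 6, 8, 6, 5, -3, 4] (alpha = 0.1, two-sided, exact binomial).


Step 1: Discard zero differences. Original n = 14; n_eff = number of nonzero differences = 14.
Nonzero differences (with sign): -7, +6, -3, +4, +5, +8, +2, -9, +6, +8, +6, +5, -3, +4
Step 2: Count signs: positive = 10, negative = 4.
Step 3: Under H0: P(positive) = 0.5, so the number of positives S ~ Bin(14, 0.5).
Step 4: Two-sided exact p-value = sum of Bin(14,0.5) probabilities at or below the observed probability = 0.179565.
Step 5: alpha = 0.1. fail to reject H0.

n_eff = 14, pos = 10, neg = 4, p = 0.179565, fail to reject H0.


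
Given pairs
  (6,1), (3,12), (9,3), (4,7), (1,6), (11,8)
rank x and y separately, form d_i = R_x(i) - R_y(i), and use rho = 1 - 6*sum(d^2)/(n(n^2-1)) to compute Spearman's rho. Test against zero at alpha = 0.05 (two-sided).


Step 1: Rank x and y separately (midranks; no ties here).
rank(x): 6->4, 3->2, 9->5, 4->3, 1->1, 11->6
rank(y): 1->1, 12->6, 3->2, 7->4, 6->3, 8->5
Step 2: d_i = R_x(i) - R_y(i); compute d_i^2.
  (4-1)^2=9, (2-6)^2=16, (5-2)^2=9, (3-4)^2=1, (1-3)^2=4, (6-5)^2=1
sum(d^2) = 40.
Step 3: rho = 1 - 6*40 / (6*(6^2 - 1)) = 1 - 240/210 = -0.142857.
Step 4: Under H0, t = rho * sqrt((n-2)/(1-rho^2)) = -0.2887 ~ t(4).
Step 5: Two-sided p-value from the t-distribution with 4 df = 0.787172.
Step 6: alpha = 0.05. fail to reject H0.

rho = -0.1429, p = 0.787172, fail to reject H0 at alpha = 0.05.


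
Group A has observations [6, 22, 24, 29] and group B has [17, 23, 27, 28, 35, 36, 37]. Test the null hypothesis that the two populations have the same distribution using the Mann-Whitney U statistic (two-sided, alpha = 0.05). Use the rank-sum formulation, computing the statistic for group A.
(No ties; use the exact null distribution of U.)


Step 1: Combine and sort all 11 observations; assign midranks.
sorted (value, group): (6,X), (17,Y), (22,X), (23,Y), (24,X), (27,Y), (28,Y), (29,X), (35,Y), (36,Y), (37,Y)
ranks: 6->1, 17->2, 22->3, 23->4, 24->5, 27->6, 28->7, 29->8, 35->9, 36->10, 37->11
Step 2: Rank sum for X: R1 = 1 + 3 + 5 + 8 = 17.
Step 3: U_X = R1 - n1(n1+1)/2 = 17 - 4*5/2 = 17 - 10 = 7.
       U_Y = n1*n2 - U_X = 28 - 7 = 21.
Step 4: No ties, so the exact null distribution of U (based on enumerating the C(11,4) = 330 equally likely rank assignments) gives the two-sided p-value.
Step 5: p-value = 0.230303; compare to alpha = 0.05. fail to reject H0.

U_X = 7, p = 0.230303, fail to reject H0 at alpha = 0.05.


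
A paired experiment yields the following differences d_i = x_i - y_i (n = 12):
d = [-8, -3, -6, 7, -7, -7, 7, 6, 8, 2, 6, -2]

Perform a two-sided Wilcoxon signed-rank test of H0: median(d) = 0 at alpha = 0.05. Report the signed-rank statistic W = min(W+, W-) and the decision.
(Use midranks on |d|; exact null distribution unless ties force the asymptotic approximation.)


Step 1: Drop any zero differences (none here) and take |d_i|.
|d| = [8, 3, 6, 7, 7, 7, 7, 6, 8, 2, 6, 2]
Step 2: Midrank |d_i| (ties get averaged ranks).
ranks: |8|->11.5, |3|->3, |6|->5, |7|->8.5, |7|->8.5, |7|->8.5, |7|->8.5, |6|->5, |8|->11.5, |2|->1.5, |6|->5, |2|->1.5
Step 3: Attach original signs; sum ranks with positive sign and with negative sign.
W+ = 8.5 + 8.5 + 5 + 11.5 + 1.5 + 5 = 40
W- = 11.5 + 3 + 5 + 8.5 + 8.5 + 1.5 = 38
(Check: W+ + W- = 78 should equal n(n+1)/2 = 78.)
Step 4: Test statistic W = min(W+, W-) = 38.
Step 5: Ties in |d|, so use the tie-corrected normal approximation.
        E[W] = n(n+1)/4 = 12*13/4 = 39.
        Tie groups: |d|=2 (t=2), |d|=6 (t=3), |d|=7 (t=4), |d|=8 (t=2); sum(t^3 - t) = 96.
        Var[W] = n(n+1)(2n+1)/24 - sum(t^3-t)/48 = 3900/24 - 96/48 = 160.5.
        z = (W - E[W]) / sqrt(Var[W]) = (38 - 39) / 12.6689 = -0.0789.
        Two-sided p = 2*Phi(z) = 0.937085.
Step 6: alpha = 0.05. fail to reject H0.

W+ = 40, W- = 38, W = min = 38, p = 0.937085, fail to reject H0.


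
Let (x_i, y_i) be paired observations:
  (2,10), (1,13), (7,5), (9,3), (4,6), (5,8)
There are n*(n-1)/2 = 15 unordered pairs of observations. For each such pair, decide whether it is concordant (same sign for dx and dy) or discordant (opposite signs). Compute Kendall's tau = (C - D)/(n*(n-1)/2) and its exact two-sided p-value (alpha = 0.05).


Step 1: Enumerate the 15 unordered pairs (i,j) with i<j and classify each by sign(x_j-x_i) * sign(y_j-y_i).
  (1,2):dx=-1,dy=+3->D; (1,3):dx=+5,dy=-5->D; (1,4):dx=+7,dy=-7->D; (1,5):dx=+2,dy=-4->D
  (1,6):dx=+3,dy=-2->D; (2,3):dx=+6,dy=-8->D; (2,4):dx=+8,dy=-10->D; (2,5):dx=+3,dy=-7->D
  (2,6):dx=+4,dy=-5->D; (3,4):dx=+2,dy=-2->D; (3,5):dx=-3,dy=+1->D; (3,6):dx=-2,dy=+3->D
  (4,5):dx=-5,dy=+3->D; (4,6):dx=-4,dy=+5->D; (5,6):dx=+1,dy=+2->C
Step 2: C = 1, D = 14, total pairs = 15.
Step 3: tau = (C - D)/(n(n-1)/2) = (1 - 14)/15 = -0.866667.
Step 4: Exact two-sided p-value (enumerate n! = 720 permutations of y under H0): p = 0.016667.
Step 5: alpha = 0.05. reject H0.

tau_b = -0.8667 (C=1, D=14), p = 0.016667, reject H0.


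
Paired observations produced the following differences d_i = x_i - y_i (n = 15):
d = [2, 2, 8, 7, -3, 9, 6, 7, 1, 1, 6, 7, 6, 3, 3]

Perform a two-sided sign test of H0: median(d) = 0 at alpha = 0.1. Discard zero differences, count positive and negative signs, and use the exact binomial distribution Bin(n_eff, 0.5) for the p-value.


Step 1: Discard zero differences. Original n = 15; n_eff = number of nonzero differences = 15.
Nonzero differences (with sign): +2, +2, +8, +7, -3, +9, +6, +7, +1, +1, +6, +7, +6, +3, +3
Step 2: Count signs: positive = 14, negative = 1.
Step 3: Under H0: P(positive) = 0.5, so the number of positives S ~ Bin(15, 0.5).
Step 4: Two-sided exact p-value = sum of Bin(15,0.5) probabilities at or below the observed probability = 0.000977.
Step 5: alpha = 0.1. reject H0.

n_eff = 15, pos = 14, neg = 1, p = 0.000977, reject H0.


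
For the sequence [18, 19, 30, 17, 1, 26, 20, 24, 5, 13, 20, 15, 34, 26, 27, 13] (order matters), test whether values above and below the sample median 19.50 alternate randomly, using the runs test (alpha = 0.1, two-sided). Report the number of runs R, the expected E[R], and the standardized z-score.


Step 1: Compute median = 19.50; label A = above, B = below.
Labels in order: BBABBAAABBABAAAB  (n_A = 8, n_B = 8)
Step 2: Count runs R = 9.
Step 3: Under H0 (random ordering), E[R] = 2*n_A*n_B/(n_A+n_B) + 1 = 2*8*8/16 + 1 = 9.0000.
        Var[R] = 2*n_A*n_B*(2*n_A*n_B - n_A - n_B) / ((n_A+n_B)^2 * (n_A+n_B-1)) = 14336/3840 = 3.7333.
        SD[R] = 1.9322.
Step 4: R = E[R], so z = 0 with no continuity correction.
Step 5: Two-sided p-value via normal approximation = 2*(1 - Phi(|z|)) = 1.000000.
Step 6: alpha = 0.1. fail to reject H0.

R = 9, z = 0.0000, p = 1.000000, fail to reject H0.


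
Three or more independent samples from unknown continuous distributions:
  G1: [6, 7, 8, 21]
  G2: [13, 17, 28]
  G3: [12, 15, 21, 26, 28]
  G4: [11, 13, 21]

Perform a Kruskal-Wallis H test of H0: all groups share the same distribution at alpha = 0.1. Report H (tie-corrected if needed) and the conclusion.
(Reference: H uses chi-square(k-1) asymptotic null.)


Step 1: Combine all N = 15 observations and assign midranks.
sorted (value, group, rank): (6,G1,1), (7,G1,2), (8,G1,3), (11,G4,4), (12,G3,5), (13,G2,6.5), (13,G4,6.5), (15,G3,8), (17,G2,9), (21,G1,11), (21,G3,11), (21,G4,11), (26,G3,13), (28,G2,14.5), (28,G3,14.5)
Step 2: Sum ranks within each group.
R_1 = 17 (n_1 = 4)
R_2 = 30 (n_2 = 3)
R_3 = 51.5 (n_3 = 5)
R_4 = 21.5 (n_4 = 3)
Step 3: H = 12/(N(N+1)) * sum(R_i^2/n_i) - 3(N+1)
     = 12/(15*16) * (17^2/4 + 30^2/3 + 51.5^2/5 + 21.5^2/3) - 3*16
     = 0.050000 * 1056.78 - 48
     = 4.839167.
Step 4: Ties present; correction factor C = 1 - 36/(15^3 - 15) = 0.989286. Corrected H = 4.839167 / 0.989286 = 4.891576.
Step 5: Under H0, H ~ chi^2(3); p-value = 0.179911.
Step 6: alpha = 0.1. fail to reject H0.

H = 4.8916, df = 3, p = 0.179911, fail to reject H0.


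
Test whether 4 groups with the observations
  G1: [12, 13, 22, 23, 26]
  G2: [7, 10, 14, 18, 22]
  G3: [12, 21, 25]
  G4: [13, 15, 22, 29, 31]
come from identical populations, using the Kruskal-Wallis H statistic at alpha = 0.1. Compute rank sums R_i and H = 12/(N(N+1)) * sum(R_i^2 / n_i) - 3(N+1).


Step 1: Combine all N = 18 observations and assign midranks.
sorted (value, group, rank): (7,G2,1), (10,G2,2), (12,G1,3.5), (12,G3,3.5), (13,G1,5.5), (13,G4,5.5), (14,G2,7), (15,G4,8), (18,G2,9), (21,G3,10), (22,G1,12), (22,G2,12), (22,G4,12), (23,G1,14), (25,G3,15), (26,G1,16), (29,G4,17), (31,G4,18)
Step 2: Sum ranks within each group.
R_1 = 51 (n_1 = 5)
R_2 = 31 (n_2 = 5)
R_3 = 28.5 (n_3 = 3)
R_4 = 60.5 (n_4 = 5)
Step 3: H = 12/(N(N+1)) * sum(R_i^2/n_i) - 3(N+1)
     = 12/(18*19) * (51^2/5 + 31^2/5 + 28.5^2/3 + 60.5^2/5) - 3*19
     = 0.035088 * 1715.2 - 57
     = 3.182456.
Step 4: Ties present; correction factor C = 1 - 36/(18^3 - 18) = 0.993808. Corrected H = 3.182456 / 0.993808 = 3.202285.
Step 5: Under H0, H ~ chi^2(3); p-value = 0.361476.
Step 6: alpha = 0.1. fail to reject H0.

H = 3.2023, df = 3, p = 0.361476, fail to reject H0.


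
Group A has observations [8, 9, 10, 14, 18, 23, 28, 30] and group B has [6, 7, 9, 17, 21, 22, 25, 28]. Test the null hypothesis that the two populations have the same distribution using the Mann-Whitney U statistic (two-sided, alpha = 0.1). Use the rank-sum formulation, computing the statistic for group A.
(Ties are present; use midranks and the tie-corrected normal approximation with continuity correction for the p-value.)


Step 1: Combine and sort all 16 observations; assign midranks.
sorted (value, group): (6,Y), (7,Y), (8,X), (9,X), (9,Y), (10,X), (14,X), (17,Y), (18,X), (21,Y), (22,Y), (23,X), (25,Y), (28,X), (28,Y), (30,X)
ranks: 6->1, 7->2, 8->3, 9->4.5, 9->4.5, 10->6, 14->7, 17->8, 18->9, 21->10, 22->11, 23->12, 25->13, 28->14.5, 28->14.5, 30->16
Step 2: Rank sum for X: R1 = 3 + 4.5 + 6 + 7 + 9 + 12 + 14.5 + 16 = 72.
Step 3: U_X = R1 - n1(n1+1)/2 = 72 - 8*9/2 = 72 - 36 = 36.
       U_Y = n1*n2 - U_X = 64 - 36 = 28.
Step 4: Ties are present, so use the tie-corrected normal approximation (with continuity correction) for the p-value.
Step 5: p-value = 0.712787; compare to alpha = 0.1. fail to reject H0.

U_X = 36, p = 0.712787, fail to reject H0 at alpha = 0.1.


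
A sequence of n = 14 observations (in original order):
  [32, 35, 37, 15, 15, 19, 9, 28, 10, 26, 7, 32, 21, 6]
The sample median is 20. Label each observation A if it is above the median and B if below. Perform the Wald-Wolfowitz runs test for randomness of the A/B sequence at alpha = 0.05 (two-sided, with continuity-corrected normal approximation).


Step 1: Compute median = 20; label A = above, B = below.
Labels in order: AAABBBBABABAAB  (n_A = 7, n_B = 7)
Step 2: Count runs R = 8.
Step 3: Under H0 (random ordering), E[R] = 2*n_A*n_B/(n_A+n_B) + 1 = 2*7*7/14 + 1 = 8.0000.
        Var[R] = 2*n_A*n_B*(2*n_A*n_B - n_A - n_B) / ((n_A+n_B)^2 * (n_A+n_B-1)) = 8232/2548 = 3.2308.
        SD[R] = 1.7974.
Step 4: R = E[R], so z = 0 with no continuity correction.
Step 5: Two-sided p-value via normal approximation = 2*(1 - Phi(|z|)) = 1.000000.
Step 6: alpha = 0.05. fail to reject H0.

R = 8, z = 0.0000, p = 1.000000, fail to reject H0.


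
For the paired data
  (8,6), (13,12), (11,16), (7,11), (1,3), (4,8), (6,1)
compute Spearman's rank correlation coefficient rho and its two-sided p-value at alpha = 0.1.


Step 1: Rank x and y separately (midranks; no ties here).
rank(x): 8->5, 13->7, 11->6, 7->4, 1->1, 4->2, 6->3
rank(y): 6->3, 12->6, 16->7, 11->5, 3->2, 8->4, 1->1
Step 2: d_i = R_x(i) - R_y(i); compute d_i^2.
  (5-3)^2=4, (7-6)^2=1, (6-7)^2=1, (4-5)^2=1, (1-2)^2=1, (2-4)^2=4, (3-1)^2=4
sum(d^2) = 16.
Step 3: rho = 1 - 6*16 / (7*(7^2 - 1)) = 1 - 96/336 = 0.714286.
Step 4: Under H0, t = rho * sqrt((n-2)/(1-rho^2)) = 2.2822 ~ t(5).
Step 5: Two-sided p-value from the t-distribution with 5 df = 0.071344.
Step 6: alpha = 0.1. reject H0.

rho = 0.7143, p = 0.071344, reject H0 at alpha = 0.1.


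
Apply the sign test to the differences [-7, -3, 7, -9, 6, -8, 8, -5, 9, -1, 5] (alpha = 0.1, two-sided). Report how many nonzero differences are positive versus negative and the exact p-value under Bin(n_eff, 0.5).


Step 1: Discard zero differences. Original n = 11; n_eff = number of nonzero differences = 11.
Nonzero differences (with sign): -7, -3, +7, -9, +6, -8, +8, -5, +9, -1, +5
Step 2: Count signs: positive = 5, negative = 6.
Step 3: Under H0: P(positive) = 0.5, so the number of positives S ~ Bin(11, 0.5).
Step 4: Two-sided exact p-value = sum of Bin(11,0.5) probabilities at or below the observed probability = 1.000000.
Step 5: alpha = 0.1. fail to reject H0.

n_eff = 11, pos = 5, neg = 6, p = 1.000000, fail to reject H0.


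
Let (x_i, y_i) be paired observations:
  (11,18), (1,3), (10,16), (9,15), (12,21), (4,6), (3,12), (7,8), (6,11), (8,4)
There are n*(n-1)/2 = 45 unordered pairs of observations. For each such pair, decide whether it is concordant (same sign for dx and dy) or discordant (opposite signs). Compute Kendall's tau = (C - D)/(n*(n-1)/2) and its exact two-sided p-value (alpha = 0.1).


Step 1: Enumerate the 45 unordered pairs (i,j) with i<j and classify each by sign(x_j-x_i) * sign(y_j-y_i).
  (1,2):dx=-10,dy=-15->C; (1,3):dx=-1,dy=-2->C; (1,4):dx=-2,dy=-3->C; (1,5):dx=+1,dy=+3->C
  (1,6):dx=-7,dy=-12->C; (1,7):dx=-8,dy=-6->C; (1,8):dx=-4,dy=-10->C; (1,9):dx=-5,dy=-7->C
  (1,10):dx=-3,dy=-14->C; (2,3):dx=+9,dy=+13->C; (2,4):dx=+8,dy=+12->C; (2,5):dx=+11,dy=+18->C
  (2,6):dx=+3,dy=+3->C; (2,7):dx=+2,dy=+9->C; (2,8):dx=+6,dy=+5->C; (2,9):dx=+5,dy=+8->C
  (2,10):dx=+7,dy=+1->C; (3,4):dx=-1,dy=-1->C; (3,5):dx=+2,dy=+5->C; (3,6):dx=-6,dy=-10->C
  (3,7):dx=-7,dy=-4->C; (3,8):dx=-3,dy=-8->C; (3,9):dx=-4,dy=-5->C; (3,10):dx=-2,dy=-12->C
  (4,5):dx=+3,dy=+6->C; (4,6):dx=-5,dy=-9->C; (4,7):dx=-6,dy=-3->C; (4,8):dx=-2,dy=-7->C
  (4,9):dx=-3,dy=-4->C; (4,10):dx=-1,dy=-11->C; (5,6):dx=-8,dy=-15->C; (5,7):dx=-9,dy=-9->C
  (5,8):dx=-5,dy=-13->C; (5,9):dx=-6,dy=-10->C; (5,10):dx=-4,dy=-17->C; (6,7):dx=-1,dy=+6->D
  (6,8):dx=+3,dy=+2->C; (6,9):dx=+2,dy=+5->C; (6,10):dx=+4,dy=-2->D; (7,8):dx=+4,dy=-4->D
  (7,9):dx=+3,dy=-1->D; (7,10):dx=+5,dy=-8->D; (8,9):dx=-1,dy=+3->D; (8,10):dx=+1,dy=-4->D
  (9,10):dx=+2,dy=-7->D
Step 2: C = 37, D = 8, total pairs = 45.
Step 3: tau = (C - D)/(n(n-1)/2) = (37 - 8)/45 = 0.644444.
Step 4: Exact two-sided p-value (enumerate n! = 3628800 permutations of y under H0): p = 0.009148.
Step 5: alpha = 0.1. reject H0.

tau_b = 0.6444 (C=37, D=8), p = 0.009148, reject H0.


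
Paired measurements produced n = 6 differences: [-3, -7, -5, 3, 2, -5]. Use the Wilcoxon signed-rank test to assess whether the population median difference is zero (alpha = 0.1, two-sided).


Step 1: Drop any zero differences (none here) and take |d_i|.
|d| = [3, 7, 5, 3, 2, 5]
Step 2: Midrank |d_i| (ties get averaged ranks).
ranks: |3|->2.5, |7|->6, |5|->4.5, |3|->2.5, |2|->1, |5|->4.5
Step 3: Attach original signs; sum ranks with positive sign and with negative sign.
W+ = 2.5 + 1 = 3.5
W- = 2.5 + 6 + 4.5 + 4.5 = 17.5
(Check: W+ + W- = 21 should equal n(n+1)/2 = 21.)
Step 4: Test statistic W = min(W+, W-) = 3.5.
Step 5: Ties in |d|, so use the tie-corrected normal approximation.
        E[W] = n(n+1)/4 = 6*7/4 = 10.5.
        Tie groups: |d|=3 (t=2), |d|=5 (t=2); sum(t^3 - t) = 12.
        Var[W] = n(n+1)(2n+1)/24 - sum(t^3-t)/48 = 546/24 - 12/48 = 22.5.
        z = (W - E[W]) / sqrt(Var[W]) = (3.5 - 10.5) / 4.7434 = -1.4757.
        Two-sided p = 2*Phi(z) = 0.140017.
Step 6: alpha = 0.1. fail to reject H0.

W+ = 3.5, W- = 17.5, W = min = 3.5, p = 0.140017, fail to reject H0.


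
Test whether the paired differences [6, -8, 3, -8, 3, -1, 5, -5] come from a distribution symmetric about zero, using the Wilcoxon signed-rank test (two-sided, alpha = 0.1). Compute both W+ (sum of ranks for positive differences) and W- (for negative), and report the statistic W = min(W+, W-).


Step 1: Drop any zero differences (none here) and take |d_i|.
|d| = [6, 8, 3, 8, 3, 1, 5, 5]
Step 2: Midrank |d_i| (ties get averaged ranks).
ranks: |6|->6, |8|->7.5, |3|->2.5, |8|->7.5, |3|->2.5, |1|->1, |5|->4.5, |5|->4.5
Step 3: Attach original signs; sum ranks with positive sign and with negative sign.
W+ = 6 + 2.5 + 2.5 + 4.5 = 15.5
W- = 7.5 + 7.5 + 1 + 4.5 = 20.5
(Check: W+ + W- = 36 should equal n(n+1)/2 = 36.)
Step 4: Test statistic W = min(W+, W-) = 15.5.
Step 5: Ties in |d|, so use the tie-corrected normal approximation.
        E[W] = n(n+1)/4 = 8*9/4 = 18.
        Tie groups: |d|=3 (t=2), |d|=5 (t=2), |d|=8 (t=2); sum(t^3 - t) = 18.
        Var[W] = n(n+1)(2n+1)/24 - sum(t^3-t)/48 = 1224/24 - 18/48 = 50.625.
        z = (W - E[W]) / sqrt(Var[W]) = (15.5 - 18) / 7.1151 = -0.3514.
        Two-sided p = 2*Phi(z) = 0.725315.
Step 6: alpha = 0.1. fail to reject H0.

W+ = 15.5, W- = 20.5, W = min = 15.5, p = 0.725315, fail to reject H0.


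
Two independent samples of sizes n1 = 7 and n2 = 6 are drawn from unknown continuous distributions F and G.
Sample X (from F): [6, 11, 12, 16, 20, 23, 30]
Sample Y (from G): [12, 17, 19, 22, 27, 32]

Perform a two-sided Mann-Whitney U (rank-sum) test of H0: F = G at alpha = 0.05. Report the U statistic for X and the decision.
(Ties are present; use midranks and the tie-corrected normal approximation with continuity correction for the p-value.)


Step 1: Combine and sort all 13 observations; assign midranks.
sorted (value, group): (6,X), (11,X), (12,X), (12,Y), (16,X), (17,Y), (19,Y), (20,X), (22,Y), (23,X), (27,Y), (30,X), (32,Y)
ranks: 6->1, 11->2, 12->3.5, 12->3.5, 16->5, 17->6, 19->7, 20->8, 22->9, 23->10, 27->11, 30->12, 32->13
Step 2: Rank sum for X: R1 = 1 + 2 + 3.5 + 5 + 8 + 10 + 12 = 41.5.
Step 3: U_X = R1 - n1(n1+1)/2 = 41.5 - 7*8/2 = 41.5 - 28 = 13.5.
       U_Y = n1*n2 - U_X = 42 - 13.5 = 28.5.
Step 4: Ties are present, so use the tie-corrected normal approximation (with continuity correction) for the p-value.
Step 5: p-value = 0.316645; compare to alpha = 0.05. fail to reject H0.

U_X = 13.5, p = 0.316645, fail to reject H0 at alpha = 0.05.


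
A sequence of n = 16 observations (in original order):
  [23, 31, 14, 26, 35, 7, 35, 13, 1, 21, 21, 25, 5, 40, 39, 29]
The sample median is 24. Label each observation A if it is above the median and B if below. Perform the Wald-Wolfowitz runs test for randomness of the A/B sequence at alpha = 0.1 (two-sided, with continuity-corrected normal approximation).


Step 1: Compute median = 24; label A = above, B = below.
Labels in order: BABAABABBBBABAAA  (n_A = 8, n_B = 8)
Step 2: Count runs R = 10.
Step 3: Under H0 (random ordering), E[R] = 2*n_A*n_B/(n_A+n_B) + 1 = 2*8*8/16 + 1 = 9.0000.
        Var[R] = 2*n_A*n_B*(2*n_A*n_B - n_A - n_B) / ((n_A+n_B)^2 * (n_A+n_B-1)) = 14336/3840 = 3.7333.
        SD[R] = 1.9322.
Step 4: Continuity-corrected z = (R - 0.5 - E[R]) / SD[R] = (10 - 0.5 - 9.0000) / 1.9322 = 0.2588.
Step 5: Two-sided p-value via normal approximation = 2*(1 - Phi(|z|)) = 0.795809.
Step 6: alpha = 0.1. fail to reject H0.

R = 10, z = 0.2588, p = 0.795809, fail to reject H0.


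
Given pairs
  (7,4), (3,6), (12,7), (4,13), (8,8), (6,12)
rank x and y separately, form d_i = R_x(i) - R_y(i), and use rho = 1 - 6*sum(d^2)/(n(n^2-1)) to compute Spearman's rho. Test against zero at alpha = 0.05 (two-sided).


Step 1: Rank x and y separately (midranks; no ties here).
rank(x): 7->4, 3->1, 12->6, 4->2, 8->5, 6->3
rank(y): 4->1, 6->2, 7->3, 13->6, 8->4, 12->5
Step 2: d_i = R_x(i) - R_y(i); compute d_i^2.
  (4-1)^2=9, (1-2)^2=1, (6-3)^2=9, (2-6)^2=16, (5-4)^2=1, (3-5)^2=4
sum(d^2) = 40.
Step 3: rho = 1 - 6*40 / (6*(6^2 - 1)) = 1 - 240/210 = -0.142857.
Step 4: Under H0, t = rho * sqrt((n-2)/(1-rho^2)) = -0.2887 ~ t(4).
Step 5: Two-sided p-value from the t-distribution with 4 df = 0.787172.
Step 6: alpha = 0.05. fail to reject H0.

rho = -0.1429, p = 0.787172, fail to reject H0 at alpha = 0.05.


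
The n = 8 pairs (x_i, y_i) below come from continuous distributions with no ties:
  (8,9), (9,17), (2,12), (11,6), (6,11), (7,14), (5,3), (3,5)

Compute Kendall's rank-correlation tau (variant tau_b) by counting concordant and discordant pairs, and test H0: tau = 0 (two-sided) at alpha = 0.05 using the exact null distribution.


Step 1: Enumerate the 28 unordered pairs (i,j) with i<j and classify each by sign(x_j-x_i) * sign(y_j-y_i).
  (1,2):dx=+1,dy=+8->C; (1,3):dx=-6,dy=+3->D; (1,4):dx=+3,dy=-3->D; (1,5):dx=-2,dy=+2->D
  (1,6):dx=-1,dy=+5->D; (1,7):dx=-3,dy=-6->C; (1,8):dx=-5,dy=-4->C; (2,3):dx=-7,dy=-5->C
  (2,4):dx=+2,dy=-11->D; (2,5):dx=-3,dy=-6->C; (2,6):dx=-2,dy=-3->C; (2,7):dx=-4,dy=-14->C
  (2,8):dx=-6,dy=-12->C; (3,4):dx=+9,dy=-6->D; (3,5):dx=+4,dy=-1->D; (3,6):dx=+5,dy=+2->C
  (3,7):dx=+3,dy=-9->D; (3,8):dx=+1,dy=-7->D; (4,5):dx=-5,dy=+5->D; (4,6):dx=-4,dy=+8->D
  (4,7):dx=-6,dy=-3->C; (4,8):dx=-8,dy=-1->C; (5,6):dx=+1,dy=+3->C; (5,7):dx=-1,dy=-8->C
  (5,8):dx=-3,dy=-6->C; (6,7):dx=-2,dy=-11->C; (6,8):dx=-4,dy=-9->C; (7,8):dx=-2,dy=+2->D
Step 2: C = 16, D = 12, total pairs = 28.
Step 3: tau = (C - D)/(n(n-1)/2) = (16 - 12)/28 = 0.142857.
Step 4: Exact two-sided p-value (enumerate n! = 40320 permutations of y under H0): p = 0.719544.
Step 5: alpha = 0.05. fail to reject H0.

tau_b = 0.1429 (C=16, D=12), p = 0.719544, fail to reject H0.


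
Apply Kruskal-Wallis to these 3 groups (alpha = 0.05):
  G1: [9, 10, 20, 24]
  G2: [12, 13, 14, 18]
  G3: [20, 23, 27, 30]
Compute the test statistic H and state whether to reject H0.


Step 1: Combine all N = 12 observations and assign midranks.
sorted (value, group, rank): (9,G1,1), (10,G1,2), (12,G2,3), (13,G2,4), (14,G2,5), (18,G2,6), (20,G1,7.5), (20,G3,7.5), (23,G3,9), (24,G1,10), (27,G3,11), (30,G3,12)
Step 2: Sum ranks within each group.
R_1 = 20.5 (n_1 = 4)
R_2 = 18 (n_2 = 4)
R_3 = 39.5 (n_3 = 4)
Step 3: H = 12/(N(N+1)) * sum(R_i^2/n_i) - 3(N+1)
     = 12/(12*13) * (20.5^2/4 + 18^2/4 + 39.5^2/4) - 3*13
     = 0.076923 * 576.125 - 39
     = 5.317308.
Step 4: Ties present; correction factor C = 1 - 6/(12^3 - 12) = 0.996503. Corrected H = 5.317308 / 0.996503 = 5.335965.
Step 5: Under H0, H ~ chi^2(2); p-value = 0.069392.
Step 6: alpha = 0.05. fail to reject H0.

H = 5.3360, df = 2, p = 0.069392, fail to reject H0.
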